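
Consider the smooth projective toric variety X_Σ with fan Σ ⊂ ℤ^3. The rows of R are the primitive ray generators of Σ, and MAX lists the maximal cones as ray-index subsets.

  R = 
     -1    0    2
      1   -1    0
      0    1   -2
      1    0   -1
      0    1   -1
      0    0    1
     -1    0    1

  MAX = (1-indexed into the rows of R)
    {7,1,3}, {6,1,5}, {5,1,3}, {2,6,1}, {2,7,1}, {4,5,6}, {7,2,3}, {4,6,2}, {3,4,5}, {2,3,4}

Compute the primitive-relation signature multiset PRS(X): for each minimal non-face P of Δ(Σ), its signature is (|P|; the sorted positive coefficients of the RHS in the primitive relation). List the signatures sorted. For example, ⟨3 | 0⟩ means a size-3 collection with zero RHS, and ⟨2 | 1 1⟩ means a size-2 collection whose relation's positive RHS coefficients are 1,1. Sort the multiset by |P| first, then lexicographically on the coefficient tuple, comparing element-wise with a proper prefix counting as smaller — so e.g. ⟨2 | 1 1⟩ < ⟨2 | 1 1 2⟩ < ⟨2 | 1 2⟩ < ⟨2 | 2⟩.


7 collections generate NE(X_Σ); each relation:

  P = {4,7}:  v_{4} + v_{7} = 0  ⇒ sig = ⟨2 | 0⟩
  P = {1,4}:  v_{1} + v_{4} = v_{6}  ⇒ sig = ⟨2 | 1⟩
  P = {2,5}:  v_{2} + v_{5} = v_{4}  ⇒ sig = ⟨2 | 1⟩
  P = {3,6}:  v_{3} + v_{6} = v_{5}  ⇒ sig = ⟨2 | 1⟩
  P = {6,7}:  v_{6} + v_{7} = v_{1}  ⇒ sig = ⟨2 | 1⟩
  P = {5,7}:  v_{5} + v_{7} = v_{1} + v_{3}  ⇒ sig = ⟨2 | 1 1⟩
  P = {1,2,3}:  v_{1} + v_{2} + v_{3} = 0  ⇒ sig = ⟨3 | 0⟩

Hence PRS(X_Σ) =
{ ⟨2 | 0⟩,  ⟨2 | 1⟩ ×4,  ⟨2 | 1 1⟩,  ⟨3 | 0⟩ }


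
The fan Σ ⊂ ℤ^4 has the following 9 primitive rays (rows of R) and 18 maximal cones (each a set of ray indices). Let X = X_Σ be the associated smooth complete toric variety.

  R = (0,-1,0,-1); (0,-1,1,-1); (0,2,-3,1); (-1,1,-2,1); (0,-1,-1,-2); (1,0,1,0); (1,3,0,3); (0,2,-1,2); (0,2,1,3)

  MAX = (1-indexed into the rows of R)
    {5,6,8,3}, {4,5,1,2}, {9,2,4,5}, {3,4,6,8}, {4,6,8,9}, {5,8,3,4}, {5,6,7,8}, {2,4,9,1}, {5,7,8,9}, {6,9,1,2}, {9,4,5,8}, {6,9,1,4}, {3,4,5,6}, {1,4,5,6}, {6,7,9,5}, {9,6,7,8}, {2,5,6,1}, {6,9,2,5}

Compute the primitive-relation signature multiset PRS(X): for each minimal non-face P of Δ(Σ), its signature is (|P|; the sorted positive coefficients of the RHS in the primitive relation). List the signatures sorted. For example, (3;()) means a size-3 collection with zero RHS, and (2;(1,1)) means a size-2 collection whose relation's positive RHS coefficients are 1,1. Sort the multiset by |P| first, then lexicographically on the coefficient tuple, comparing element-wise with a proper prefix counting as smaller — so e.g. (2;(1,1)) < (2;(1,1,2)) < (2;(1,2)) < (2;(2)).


14 collections generate NE(X_Σ); each relation:

  P={1,7}:  v_{1} + v_{7} = v_{6} + v_{8}  so sig = (2;(1,1))
  P={1,8}:  v_{1} + v_{8} = v_{4} + v_{6}  so sig = (2;(1,1))
  P={2,3}:  v_{2} + v_{3} = v_{5} + v_{8}  so sig = (2;(1,1))
  P={2,8}:  v_{2} + v_{8} = v_{5} + v_{9}  so sig = (2;(1,1))
  P={3,7}:  v_{3} + v_{7} = v_{5} + v_{6} + 3·v_{8}  so sig = (2;(1,1,3))
  P={1,3}:  v_{1} + v_{3} = 2·v_{4} + v_{5} + 2·v_{6}  so sig = (2;(1,2,2))
  P={2,7}:  v_{2} + v_{7} = 2·v_{5} + v_{6} + 2·v_{9}  so sig = (2;(1,2,2))
  P={3,9}:  v_{3} + v_{9} = 2·v_{8}  so sig = (2;(2))
  P={4,7}:  v_{4} + v_{7} = 2·v_{8}  so sig = (2;(2))
  P={1,5,9}:  v_{1} + v_{5} + v_{9} = 0  so sig = (3;())
  P={2,4,6}:  v_{2} + v_{4} + v_{6} = 0  so sig = (3;())
  P={4,5,6,8}:  v_{4} + v_{5} + v_{6} + v_{8} = v_{3}  so sig = (4;(1))
  P={4,5,6,9}:  v_{4} + v_{5} + v_{6} + v_{9} = v_{8}  so sig = (4;(1))
  P={5,6,8,9}:  v_{5} + v_{6} + v_{8} + v_{9} = v_{7}  so sig = (4;(1))

so the primitive-relation signature multiset is
    (2;(1,1))
    (2;(1,1))
    (2;(1,1))
    (2;(1,1))
    (2;(1,1,3))
    (2;(1,2,2))
    (2;(1,2,2))
    (2;(2))
    (2;(2))
    (3;())
    (3;())
    (4;(1))
    (4;(1))
    (4;(1))


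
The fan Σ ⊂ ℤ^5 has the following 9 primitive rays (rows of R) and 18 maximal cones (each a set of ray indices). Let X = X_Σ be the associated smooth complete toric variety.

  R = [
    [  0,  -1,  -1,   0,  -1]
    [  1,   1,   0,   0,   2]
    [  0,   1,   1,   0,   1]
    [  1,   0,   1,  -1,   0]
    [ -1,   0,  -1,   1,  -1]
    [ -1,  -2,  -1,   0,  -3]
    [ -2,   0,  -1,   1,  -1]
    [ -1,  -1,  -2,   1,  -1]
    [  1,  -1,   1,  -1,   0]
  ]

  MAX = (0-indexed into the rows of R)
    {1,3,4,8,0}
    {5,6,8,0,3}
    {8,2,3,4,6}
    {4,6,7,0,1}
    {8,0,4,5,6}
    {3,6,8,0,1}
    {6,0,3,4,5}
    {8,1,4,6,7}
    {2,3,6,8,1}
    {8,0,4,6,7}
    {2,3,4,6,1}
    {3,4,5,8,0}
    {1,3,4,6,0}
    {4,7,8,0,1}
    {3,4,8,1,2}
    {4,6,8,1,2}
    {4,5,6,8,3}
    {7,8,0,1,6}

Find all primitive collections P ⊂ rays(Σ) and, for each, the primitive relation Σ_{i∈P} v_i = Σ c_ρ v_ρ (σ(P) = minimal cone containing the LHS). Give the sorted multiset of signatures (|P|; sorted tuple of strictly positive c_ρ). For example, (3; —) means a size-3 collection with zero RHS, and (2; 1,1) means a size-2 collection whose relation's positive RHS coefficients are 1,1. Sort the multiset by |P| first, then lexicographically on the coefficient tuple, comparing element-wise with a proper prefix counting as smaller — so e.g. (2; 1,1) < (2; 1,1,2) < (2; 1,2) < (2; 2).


Δ(Σ) — 9 vertices, 9 min non-faces:

  {0,2}:  v_{0} + v_{2} = 0  →  sig = (2; —)
  {1,5}:  v_{1} + v_{5} = v_{0}  →  sig = (2; 1)
  {3,7}:  v_{3} + v_{7} = v_{0}  →  sig = (2; 1)
  {2,5}:  v_{2} + v_{5} = v_{3} + v_{4} + v_{6} + v_{8}  →  sig = (2; 1,1,1,1)
  {2,7}:  v_{2} + v_{7} = v_{1} + v_{4} + v_{6} + v_{8}  →  sig = (2; 1,1,1,1)
  {5,7}:  v_{5} + v_{7} = 2·v_{0} + v_{4} + v_{6} + v_{8}  →  sig = (2; 1,1,1,2)
  {1,3,4,6,8}:  v_{1} + v_{3} + v_{4} + v_{6} + v_{8} = 0  →  sig = (5; —)
  {0,1,4,6,8}:  v_{0} + v_{1} + v_{4} + v_{6} + v_{8} = v_{7}  →  sig = (5; 1)
  {0,3,4,6,8}:  v_{0} + v_{3} + v_{4} + v_{6} + v_{8} = v_{5}  →  sig = (5; 1)

Hence PRS(X_Σ) =
    |P|=2: 6 collections, coeffs (), (1), (1), (1,1,1,1), (1,1,1,1), (1,1,1,2)
    |P|=5: 3 collections, coeffs (), (1), (1)


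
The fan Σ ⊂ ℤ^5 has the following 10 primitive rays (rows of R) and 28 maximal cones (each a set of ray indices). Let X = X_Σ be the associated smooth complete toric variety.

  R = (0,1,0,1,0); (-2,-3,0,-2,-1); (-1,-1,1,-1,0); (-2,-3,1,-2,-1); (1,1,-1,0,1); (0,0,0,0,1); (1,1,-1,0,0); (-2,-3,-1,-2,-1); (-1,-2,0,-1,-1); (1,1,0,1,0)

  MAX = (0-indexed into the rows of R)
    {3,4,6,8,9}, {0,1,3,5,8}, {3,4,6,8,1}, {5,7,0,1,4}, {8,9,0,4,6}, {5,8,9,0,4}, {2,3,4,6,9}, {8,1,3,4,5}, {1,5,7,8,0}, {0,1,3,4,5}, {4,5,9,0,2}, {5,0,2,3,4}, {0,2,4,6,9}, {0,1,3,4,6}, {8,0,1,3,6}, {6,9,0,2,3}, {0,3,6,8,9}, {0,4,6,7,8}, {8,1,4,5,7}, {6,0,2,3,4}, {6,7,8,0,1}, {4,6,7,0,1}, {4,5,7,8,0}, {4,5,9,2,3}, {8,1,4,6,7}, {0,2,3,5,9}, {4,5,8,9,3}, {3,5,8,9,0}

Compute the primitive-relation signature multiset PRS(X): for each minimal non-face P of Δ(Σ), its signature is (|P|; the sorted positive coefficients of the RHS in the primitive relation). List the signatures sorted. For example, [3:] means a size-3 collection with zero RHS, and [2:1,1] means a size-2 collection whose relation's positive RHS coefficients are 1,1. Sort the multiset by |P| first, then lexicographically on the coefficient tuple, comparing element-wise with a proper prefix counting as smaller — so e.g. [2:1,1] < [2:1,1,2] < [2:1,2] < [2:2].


Primitive collections (10):

  P = {1,9}:  v_{1} + v_{9} = v_{8}  ⇒ sig = [2:1]
  P = {2,8}:  v_{2} + v_{8} = v_{3}  ⇒ sig = [2:1]
  P = {5,6}:  v_{5} + v_{6} = v_{4}  ⇒ sig = [2:1]
  P = {2,7}:  v_{2} + v_{7} = v_{0} + v_{1} + v_{3} + v_{4}  ⇒ sig = [2:1,1,1,1]
  P = {1,2}:  v_{1} + v_{2} = v_{0} + 2·v_{3} + v_{4}  ⇒ sig = [2:1,1,2]
  P = {7,9}:  v_{7} + v_{9} = v_{0} + v_{4} + 2·v_{8}  ⇒ sig = [2:1,1,2]
  P = {3,7}:  v_{3} + v_{7} = 2·v_{1}  ⇒ sig = [2:2]
  P = {0,3,4,9}:  v_{0} + v_{3} + v_{4} + v_{9} = 0  ⇒ sig = [4:]
  P = {0,1,4,8}:  v_{0} + v_{1} + v_{4} + v_{8} = v_{7}  ⇒ sig = [4:1]
  P = {0,3,4,8}:  v_{0} + v_{3} + v_{4} + v_{8} = v_{1}  ⇒ sig = [4:1]

Signatures (|P|; sorted positive RHS coefficients), sorted:
[[2:1], [2:1], [2:1], [2:1,1,1,1], [2:1,1,2], [2:1,1,2], [2:2], [4:], [4:1], [4:1]]


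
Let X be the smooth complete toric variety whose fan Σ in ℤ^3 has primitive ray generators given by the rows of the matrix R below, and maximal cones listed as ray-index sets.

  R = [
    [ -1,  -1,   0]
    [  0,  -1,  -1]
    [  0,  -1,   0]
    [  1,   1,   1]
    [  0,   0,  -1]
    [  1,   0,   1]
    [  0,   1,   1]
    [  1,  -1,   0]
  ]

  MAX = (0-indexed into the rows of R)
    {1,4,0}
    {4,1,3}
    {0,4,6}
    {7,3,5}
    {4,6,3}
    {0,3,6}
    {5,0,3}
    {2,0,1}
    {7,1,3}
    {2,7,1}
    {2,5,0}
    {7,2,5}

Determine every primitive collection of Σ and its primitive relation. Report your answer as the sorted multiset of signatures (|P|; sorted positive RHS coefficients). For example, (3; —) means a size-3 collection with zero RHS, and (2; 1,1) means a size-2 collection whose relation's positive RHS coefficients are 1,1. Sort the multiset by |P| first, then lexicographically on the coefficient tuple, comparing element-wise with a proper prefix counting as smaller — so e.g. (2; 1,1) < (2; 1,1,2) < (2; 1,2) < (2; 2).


Δ(Σ) — 8 vertices, 12 min non-faces:

  {1,6}:  v_{1} + v_{6} = 0 — sig = (2; —)
  {1,5}:  v_{1} + v_{5} = v_{7} — sig = (2; 1)
  {2,3}:  v_{2} + v_{3} = v_{5} — sig = (2; 1)
  {2,4}:  v_{2} + v_{4} = v_{1} — sig = (2; 1)
  {6,7}:  v_{6} + v_{7} = v_{5} — sig = (2; 1)
  {2,6}:  v_{2} + v_{6} = v_{0} + v_{3} — sig = (2; 1,1)
  {4,5}:  v_{4} + v_{5} = v_{1} + v_{3} — sig = (2; 1,1)
  {4,7}:  v_{4} + v_{7} = 2·v_{1} + v_{3} — sig = (2; 1,2)
  {5,6}:  v_{5} + v_{6} = v_{0} + 2·v_{3} — sig = (2; 1,2)
  {0,7}:  v_{0} + v_{7} = 2·v_{2} — sig = (2; 2)
  {0,3,4}:  v_{0} + v_{3} + v_{4} = 0 — sig = (3; —)
  {0,1,3}:  v_{0} + v_{1} + v_{3} = v_{2} — sig = (3; 1)

Sorted signature multiset PRS(X):
{ (2; —),  (2; 1) ×4,  (2; 1,1) ×2,  (2; 1,2) ×2,  (2; 2),  (3; —),  (3; 1) }


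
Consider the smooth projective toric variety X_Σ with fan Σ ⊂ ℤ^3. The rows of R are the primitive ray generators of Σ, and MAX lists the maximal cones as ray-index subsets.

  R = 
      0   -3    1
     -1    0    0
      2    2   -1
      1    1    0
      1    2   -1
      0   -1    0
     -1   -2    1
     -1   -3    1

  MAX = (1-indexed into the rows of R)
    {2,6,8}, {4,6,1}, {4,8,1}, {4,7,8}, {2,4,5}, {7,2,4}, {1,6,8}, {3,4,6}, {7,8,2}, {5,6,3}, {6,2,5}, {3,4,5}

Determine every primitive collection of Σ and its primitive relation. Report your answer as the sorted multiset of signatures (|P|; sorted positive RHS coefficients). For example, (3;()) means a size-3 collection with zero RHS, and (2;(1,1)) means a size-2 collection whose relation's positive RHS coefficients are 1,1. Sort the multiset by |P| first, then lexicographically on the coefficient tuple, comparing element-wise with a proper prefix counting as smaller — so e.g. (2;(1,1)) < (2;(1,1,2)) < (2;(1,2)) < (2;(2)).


The 14 primitive collections of Σ (r=8, n=3):

  • {5,7}:  v_{5} + v_{7} = 0 — sig = (2;())
  • {1,2}:  v_{1} + v_{2} = v_{8} — sig = (2;(1))
  • {2,3}:  v_{2} + v_{3} = v_{5} — sig = (2;(1))
  • {5,8}:  v_{5} + v_{8} = v_{6} — sig = (2;(1))
  • {6,7}:  v_{6} + v_{7} = v_{8} — sig = (2;(1))
  • {3,7}:  v_{3} + v_{7} = v_{4} + v_{6} — sig = (2;(1,1))
  • {1,5}:  v_{1} + v_{5} = v_{4} + 2·v_{6} — sig = (2;(1,2))
  • {1,7}:  v_{1} + v_{7} = v_{4} + 2·v_{8} — sig = (2;(1,2))
  • {3,8}:  v_{3} + v_{8} = v_{4} + 2·v_{6} — sig = (2;(1,2))
  • {1,3}:  v_{1} + v_{3} = 2·v_{4} + 3·v_{6} — sig = (2;(2,3))
  • {2,4,6}:  v_{2} + v_{4} + v_{6} = 0 — sig = (3;())
  • {2,4,8}:  v_{2} + v_{4} + v_{8} = v_{7} — sig = (3;(1))
  • {4,5,6}:  v_{4} + v_{5} + v_{6} = v_{3} — sig = (3;(1))
  • {4,6,8}:  v_{4} + v_{6} + v_{8} = v_{1} — sig = (3;(1))

Sorted signature multiset PRS(X):
[(2;()), (2;(1)), (2;(1)), (2;(1)), (2;(1)), (2;(1,1)), (2;(1,2)), (2;(1,2)), (2;(1,2)), (2;(2,3)), (3;()), (3;(1)), (3;(1)), (3;(1))]


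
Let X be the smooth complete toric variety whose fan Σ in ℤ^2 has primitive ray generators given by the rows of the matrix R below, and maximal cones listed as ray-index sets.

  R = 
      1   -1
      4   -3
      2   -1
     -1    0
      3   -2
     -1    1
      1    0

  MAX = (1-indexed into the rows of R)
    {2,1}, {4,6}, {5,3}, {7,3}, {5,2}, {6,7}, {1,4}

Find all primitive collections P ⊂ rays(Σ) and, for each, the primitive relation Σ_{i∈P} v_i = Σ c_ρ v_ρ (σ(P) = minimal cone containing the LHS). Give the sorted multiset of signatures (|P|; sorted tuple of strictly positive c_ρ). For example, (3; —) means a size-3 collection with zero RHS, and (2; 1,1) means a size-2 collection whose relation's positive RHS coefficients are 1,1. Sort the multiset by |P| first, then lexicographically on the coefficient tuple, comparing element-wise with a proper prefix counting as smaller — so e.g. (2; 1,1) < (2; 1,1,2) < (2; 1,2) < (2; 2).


The 14 primitive collections of Σ (r=7, n=2):

  P = {1,6}:  v_{1} + v_{6} = 0  ⇒ sig = (2; —)
  P = {4,7}:  v_{4} + v_{7} = 0  ⇒ sig = (2; —)
  P = {1,3}:  v_{1} + v_{3} = v_{5}  ⇒ sig = (2; 1)
  P = {1,5}:  v_{1} + v_{5} = v_{2}  ⇒ sig = (2; 1)
  P = {1,7}:  v_{1} + v_{7} = v_{3}  ⇒ sig = (2; 1)
  P = {2,6}:  v_{2} + v_{6} = v_{5}  ⇒ sig = (2; 1)
  P = {3,4}:  v_{3} + v_{4} = v_{1}  ⇒ sig = (2; 1)
  P = {3,6}:  v_{3} + v_{6} = v_{7}  ⇒ sig = (2; 1)
  P = {5,6}:  v_{5} + v_{6} = v_{3}  ⇒ sig = (2; 1)
  P = {2,7}:  v_{2} + v_{7} = v_{3} + v_{5}  ⇒ sig = (2; 1,1)
  P = {2,3}:  v_{2} + v_{3} = 2·v_{5}  ⇒ sig = (2; 2)
  P = {4,5}:  v_{4} + v_{5} = 2·v_{1}  ⇒ sig = (2; 2)
  P = {5,7}:  v_{5} + v_{7} = 2·v_{3}  ⇒ sig = (2; 2)
  P = {2,4}:  v_{2} + v_{4} = 3·v_{1}  ⇒ sig = (2; 3)

Signatures (|P|; sorted positive RHS coefficients), sorted:
    |P|=2: 14 collections, coeffs (), (), (1), (1), (1), (1), (1), (1), (1), (1,1), (2), (2), (2), (3)


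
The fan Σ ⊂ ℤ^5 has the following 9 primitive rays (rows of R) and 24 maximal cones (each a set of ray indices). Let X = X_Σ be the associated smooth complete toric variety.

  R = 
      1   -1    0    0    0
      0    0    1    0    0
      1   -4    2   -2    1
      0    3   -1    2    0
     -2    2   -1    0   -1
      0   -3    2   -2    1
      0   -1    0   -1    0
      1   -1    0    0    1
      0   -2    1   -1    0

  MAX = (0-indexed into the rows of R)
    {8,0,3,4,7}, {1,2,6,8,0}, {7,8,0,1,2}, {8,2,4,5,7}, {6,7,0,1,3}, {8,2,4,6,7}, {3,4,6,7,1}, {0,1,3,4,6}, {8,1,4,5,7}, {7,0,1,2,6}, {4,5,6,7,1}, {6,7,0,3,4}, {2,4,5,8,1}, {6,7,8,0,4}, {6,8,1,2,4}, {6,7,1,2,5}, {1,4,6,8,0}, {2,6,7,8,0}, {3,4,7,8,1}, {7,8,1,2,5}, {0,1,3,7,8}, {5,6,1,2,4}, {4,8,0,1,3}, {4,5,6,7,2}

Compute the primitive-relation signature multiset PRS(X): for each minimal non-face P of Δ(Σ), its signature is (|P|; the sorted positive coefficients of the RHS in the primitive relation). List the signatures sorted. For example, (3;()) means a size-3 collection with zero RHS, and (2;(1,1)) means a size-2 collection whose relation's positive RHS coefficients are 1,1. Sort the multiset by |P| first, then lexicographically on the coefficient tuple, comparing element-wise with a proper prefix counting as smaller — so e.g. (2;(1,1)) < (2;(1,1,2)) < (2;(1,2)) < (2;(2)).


9 collections generate NE(X_Σ); each relation:

  P={0,5}:  v_{0} + v_{5} = v_{2}  ⟹  sig = (2;(1))
  P={2,3}:  v_{2} + v_{3} = v_{1} + v_{7}  ⟹  sig = (2;(1,1))
  P={3,5}:  v_{3} + v_{5} = 2·v_{1} + v_{4} + 2·v_{7}  ⟹  sig = (2;(1,2,2))
  P={3,6,8}:  v_{3} + v_{6} + v_{8} = 0  ⟹  sig = (3;())
  P={0,2,4}:  v_{0} + v_{2} + v_{4} = v_{6} + v_{8}  ⟹  sig = (3;(1,1))
  P={5,6,8}:  v_{5} + v_{6} + v_{8} = 2·v_{2} + v_{4}  ⟹  sig = (3;(1,2))
  P={0,1,4,7}:  v_{0} + v_{1} + v_{4} + v_{7} = 0  ⟹  sig = (4;())
  P={1,2,4,7}:  v_{1} + v_{2} + v_{4} + v_{7} = v_{5}  ⟹  sig = (4;(1))
  P={1,6,7,8}:  v_{1} + v_{6} + v_{7} + v_{8} = v_{2}  ⟹  sig = (4;(1))

Sorted signature multiset PRS(X):
    (2;(1))
    (2;(1,1))
    (2;(1,2,2))
    (3;())
    (3;(1,1))
    (3;(1,2))
    (4;())
    (4;(1))
    (4;(1))


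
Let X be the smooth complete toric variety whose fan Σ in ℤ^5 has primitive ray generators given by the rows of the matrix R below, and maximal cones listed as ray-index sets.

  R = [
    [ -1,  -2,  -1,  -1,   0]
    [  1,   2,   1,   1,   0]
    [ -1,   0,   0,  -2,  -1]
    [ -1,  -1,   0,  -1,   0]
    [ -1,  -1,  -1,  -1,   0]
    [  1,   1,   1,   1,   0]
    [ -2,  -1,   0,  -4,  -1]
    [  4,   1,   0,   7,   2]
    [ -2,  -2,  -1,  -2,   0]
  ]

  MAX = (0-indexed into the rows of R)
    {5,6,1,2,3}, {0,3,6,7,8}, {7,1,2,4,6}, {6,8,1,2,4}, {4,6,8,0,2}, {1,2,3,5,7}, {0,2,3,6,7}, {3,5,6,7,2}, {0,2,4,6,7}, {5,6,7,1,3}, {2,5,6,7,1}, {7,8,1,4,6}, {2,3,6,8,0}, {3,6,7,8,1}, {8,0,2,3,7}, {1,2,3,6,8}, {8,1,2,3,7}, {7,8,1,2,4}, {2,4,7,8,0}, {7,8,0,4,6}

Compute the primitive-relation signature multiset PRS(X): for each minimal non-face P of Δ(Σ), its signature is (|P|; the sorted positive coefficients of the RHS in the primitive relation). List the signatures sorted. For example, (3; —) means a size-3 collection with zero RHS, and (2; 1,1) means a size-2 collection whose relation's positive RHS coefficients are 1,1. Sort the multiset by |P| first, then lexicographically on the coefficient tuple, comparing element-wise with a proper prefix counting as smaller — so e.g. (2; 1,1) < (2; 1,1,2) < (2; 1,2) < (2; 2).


Primitive collections (7):

  P = {0,1}:  v_{0} + v_{1} = 0  ⟹  sig = (2; —)
  P = {4,5}:  v_{4} + v_{5} = 0  ⟹  sig = (2; —)
  P = {3,4}:  v_{3} + v_{4} = v_{8}  ⟹  sig = (2; 1)
  P = {5,8}:  v_{5} + v_{8} = v_{3}  ⟹  sig = (2; 1)
  P = {0,5}:  v_{0} + v_{5} = v_{2} + v_{3} + v_{6} + v_{7}  ⟹  sig = (2; 1,1,1,1)
  P = {2,6,7,8}:  v_{2} + v_{6} + v_{7} + v_{8} = v_{0}  ⟹  sig = (4; 1)
  P = {1,2,3,6,7}:  v_{1} + v_{2} + v_{3} + v_{6} + v_{7} = v_{5}  ⟹  sig = (5; 1)

so the primitive-relation signature multiset is
    |P|=2: 5 collections, coeffs (), (), (1), (1), (1,1,1,1)
    |P|=4: 1 collection, coeffs (1)
    |P|=5: 1 collection, coeffs (1)


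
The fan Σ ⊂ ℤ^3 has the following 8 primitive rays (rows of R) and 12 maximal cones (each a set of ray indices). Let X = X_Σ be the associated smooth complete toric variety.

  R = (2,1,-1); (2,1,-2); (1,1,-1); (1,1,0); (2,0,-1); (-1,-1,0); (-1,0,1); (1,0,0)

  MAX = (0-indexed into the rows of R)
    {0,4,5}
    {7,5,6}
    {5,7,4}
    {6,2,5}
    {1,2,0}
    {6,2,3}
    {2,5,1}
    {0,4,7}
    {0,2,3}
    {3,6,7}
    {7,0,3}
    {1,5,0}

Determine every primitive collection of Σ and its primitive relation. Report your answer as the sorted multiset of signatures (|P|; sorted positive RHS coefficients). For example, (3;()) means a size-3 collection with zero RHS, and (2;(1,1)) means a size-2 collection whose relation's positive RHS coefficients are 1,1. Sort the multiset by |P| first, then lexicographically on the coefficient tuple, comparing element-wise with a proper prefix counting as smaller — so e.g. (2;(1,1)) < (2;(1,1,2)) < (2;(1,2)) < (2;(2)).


The 12 primitive collections of Σ (r=8, n=3):

  • {3,5}:  v_{3} + v_{5} = 0  so sig = (2;())
  • {0,6}:  v_{0} + v_{6} = v_{3}  so sig = (2;(1))
  • {1,6}:  v_{1} + v_{6} = v_{2}  so sig = (2;(1))
  • {2,7}:  v_{2} + v_{7} = v_{0}  so sig = (2;(1))
  • {4,6}:  v_{4} + v_{6} = v_{7}  so sig = (2;(1))
  • {1,3}:  v_{1} + v_{3} = v_{0} + v_{2}  so sig = (2;(1,1))
  • {3,4}:  v_{3} + v_{4} = v_{0} + v_{7}  so sig = (2;(1,1))
  • {1,7}:  v_{1} + v_{7} = 2·v_{0} + v_{5}  so sig = (2;(1,2))
  • {2,4}:  v_{2} + v_{4} = 2·v_{0} + v_{5}  so sig = (2;(1,2))
  • {1,4}:  v_{1} + v_{4} = 3·v_{0} + 2·v_{5}  so sig = (2;(2,3))
  • {0,2,5}:  v_{0} + v_{2} + v_{5} = v_{1}  so sig = (3;(1))
  • {0,5,7}:  v_{0} + v_{5} + v_{7} = v_{4}  so sig = (3;(1))

Hence PRS(X_Σ) =
{ (2;()),  (2;(1)) ×4,  (2;(1,1)) ×2,  (2;(1,2)) ×2,  (2;(2,3)),  (3;(1)) ×2 }


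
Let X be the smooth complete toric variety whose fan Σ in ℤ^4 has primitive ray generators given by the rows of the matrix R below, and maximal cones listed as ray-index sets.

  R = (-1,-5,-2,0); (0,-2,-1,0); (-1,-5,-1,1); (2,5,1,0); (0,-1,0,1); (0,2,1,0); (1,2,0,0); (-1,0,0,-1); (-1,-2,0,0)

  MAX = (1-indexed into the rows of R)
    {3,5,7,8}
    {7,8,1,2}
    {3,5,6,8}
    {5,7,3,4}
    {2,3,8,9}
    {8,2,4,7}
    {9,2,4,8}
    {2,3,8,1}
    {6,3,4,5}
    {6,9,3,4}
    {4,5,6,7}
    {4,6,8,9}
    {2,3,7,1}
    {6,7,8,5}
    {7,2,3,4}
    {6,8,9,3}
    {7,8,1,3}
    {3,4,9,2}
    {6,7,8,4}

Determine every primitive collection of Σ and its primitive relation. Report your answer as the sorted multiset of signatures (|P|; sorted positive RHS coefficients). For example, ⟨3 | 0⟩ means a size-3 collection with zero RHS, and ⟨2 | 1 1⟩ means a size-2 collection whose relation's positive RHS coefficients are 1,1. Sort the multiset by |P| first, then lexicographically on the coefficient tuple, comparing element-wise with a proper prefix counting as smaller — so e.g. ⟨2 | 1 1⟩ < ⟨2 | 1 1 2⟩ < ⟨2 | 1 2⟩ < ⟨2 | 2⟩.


Minimal non-faces — 12 found among 9 rays, 19 max cones:

  • {2,6}:  v_{2} + v_{6} = 0  so sig = ⟨2 | 0⟩
  • {7,9}:  v_{7} + v_{9} = 0  so sig = ⟨2 | 0⟩
  • {1,4}:  v_{1} + v_{4} = v_{2} + v_{7}  so sig = ⟨2 | 1 1⟩
  • {2,5}:  v_{2} + v_{5} = v_{3} + v_{7}  so sig = ⟨2 | 1 1⟩
  • {5,9}:  v_{5} + v_{9} = v_{3} + v_{6}  so sig = ⟨2 | 1 1⟩
  • {1,6}:  v_{1} + v_{6} = v_{3} + v_{7} + v_{8}  so sig = ⟨2 | 1 1 1⟩
  • {1,9}:  v_{1} + v_{9} = v_{2} + v_{3} + v_{8}  so sig = ⟨2 | 1 1 1⟩
  • {1,5}:  v_{1} + v_{5} = 2·v_{3} + 2·v_{7} + v_{8}  so sig = ⟨2 | 1 2 2⟩
  • {3,4,8}:  v_{3} + v_{4} + v_{8} = 0  so sig = ⟨3 | 0⟩
  • {3,6,7}:  v_{3} + v_{6} + v_{7} = v_{5}  so sig = ⟨3 | 1⟩
  • {4,5,8}:  v_{4} + v_{5} + v_{8} = v_{6} + v_{7}  so sig = ⟨3 | 1 1⟩
  • {2,3,7,8}:  v_{2} + v_{3} + v_{7} + v_{8} = v_{1}  so sig = ⟨4 | 1⟩

Sorted signature multiset PRS(X):
    |P|=2: 8 collections, coeffs (), (), (1,1), (1,1), (1,1), (1,1,1), (1,1,1), (1,2,2)
    |P|=3: 3 collections, coeffs (), (1), (1,1)
    |P|=4: 1 collection, coeffs (1)


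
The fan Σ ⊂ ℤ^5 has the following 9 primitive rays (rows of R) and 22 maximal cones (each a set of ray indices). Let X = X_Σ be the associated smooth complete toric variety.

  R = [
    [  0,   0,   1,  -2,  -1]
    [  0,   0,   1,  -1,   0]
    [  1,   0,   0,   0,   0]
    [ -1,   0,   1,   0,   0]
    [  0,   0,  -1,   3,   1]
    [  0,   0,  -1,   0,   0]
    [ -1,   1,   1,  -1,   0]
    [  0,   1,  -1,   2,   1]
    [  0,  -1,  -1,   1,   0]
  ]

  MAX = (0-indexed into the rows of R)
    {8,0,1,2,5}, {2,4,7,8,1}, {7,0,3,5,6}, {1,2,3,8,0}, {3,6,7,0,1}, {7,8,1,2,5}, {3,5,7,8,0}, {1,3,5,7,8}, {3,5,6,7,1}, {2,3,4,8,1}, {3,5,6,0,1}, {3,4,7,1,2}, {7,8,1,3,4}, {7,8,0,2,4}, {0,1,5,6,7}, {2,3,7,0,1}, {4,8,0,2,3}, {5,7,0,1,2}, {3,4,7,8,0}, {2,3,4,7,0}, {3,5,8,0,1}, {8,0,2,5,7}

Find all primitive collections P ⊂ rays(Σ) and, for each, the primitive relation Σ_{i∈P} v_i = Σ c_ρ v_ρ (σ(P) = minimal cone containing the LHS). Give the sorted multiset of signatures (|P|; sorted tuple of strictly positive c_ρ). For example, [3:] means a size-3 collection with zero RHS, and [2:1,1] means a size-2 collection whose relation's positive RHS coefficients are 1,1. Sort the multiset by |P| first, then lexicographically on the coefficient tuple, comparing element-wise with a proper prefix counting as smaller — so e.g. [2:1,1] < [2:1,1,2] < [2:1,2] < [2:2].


The 9 primitive collections of Σ (r=9, n=5):

  P = {4,5}:  v_{4} + v_{5} = v_{7} + v_{8} ; sig = [2:1,1]
  P = {4,6}:  v_{4} + v_{6} = v_{3} + v_{7} ; sig = [2:1,1]
  P = {6,8}:  v_{6} + v_{8} = v_{3} + v_{5} ; sig = [2:1,1]
  P = {2,6}:  v_{2} + v_{6} = v_{0} + v_{1} + v_{7} ; sig = [2:1,1,1]
  P = {2,3,5}:  v_{2} + v_{3} + v_{5} = 0 ; sig = [3:]
  P = {0,1,4}:  v_{0} + v_{1} + v_{4} = v_{2} + v_{3} ; sig = [3:1,1]
  P = {0,1,7,8}:  v_{0} + v_{1} + v_{7} + v_{8} = 0 ; sig = [4:]
  P = {2,3,7,8}:  v_{2} + v_{3} + v_{7} + v_{8} = v_{4} ; sig = [4:1]
  P = {0,1,3,5,7}:  v_{0} + v_{1} + v_{3} + v_{5} + v_{7} = v_{6} ; sig = [5:1]

Sorted signature multiset PRS(X):
[[2:1,1], [2:1,1], [2:1,1], [2:1,1,1], [3:], [3:1,1], [4:], [4:1], [5:1]]


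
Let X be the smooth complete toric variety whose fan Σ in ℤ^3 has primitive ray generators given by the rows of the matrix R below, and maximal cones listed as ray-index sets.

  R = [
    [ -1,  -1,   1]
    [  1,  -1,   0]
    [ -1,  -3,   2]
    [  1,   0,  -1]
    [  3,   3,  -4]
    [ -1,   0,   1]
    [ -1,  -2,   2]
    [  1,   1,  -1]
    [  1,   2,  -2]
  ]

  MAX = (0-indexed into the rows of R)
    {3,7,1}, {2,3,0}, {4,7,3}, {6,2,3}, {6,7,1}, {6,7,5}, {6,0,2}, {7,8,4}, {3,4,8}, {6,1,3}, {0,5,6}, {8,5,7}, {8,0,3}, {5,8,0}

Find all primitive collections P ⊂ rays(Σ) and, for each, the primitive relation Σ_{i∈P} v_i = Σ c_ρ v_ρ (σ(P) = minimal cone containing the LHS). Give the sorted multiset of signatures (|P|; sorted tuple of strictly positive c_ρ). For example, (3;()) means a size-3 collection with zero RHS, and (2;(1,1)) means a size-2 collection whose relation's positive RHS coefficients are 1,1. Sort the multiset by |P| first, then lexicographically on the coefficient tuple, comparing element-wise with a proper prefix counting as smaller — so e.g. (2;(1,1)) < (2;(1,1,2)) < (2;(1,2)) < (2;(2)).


18 minimal non-faces of Δ(Σ) (on 9 rays):

  P = {0,7}:  v_{0} + v_{7} = 0  so sig = (2;())
  P = {3,5}:  v_{3} + v_{5} = 0  so sig = (2;())
  P = {6,8}:  v_{6} + v_{8} = 0  so sig = (2;())
  P = {0,1}:  v_{0} + v_{1} = v_{3} + v_{6}  so sig = (2;(1,1))
  P = {0,4}:  v_{0} + v_{4} = v_{3} + v_{8}  so sig = (2;(1,1))
  P = {1,5}:  v_{1} + v_{5} = v_{6} + v_{7}  so sig = (2;(1,1))
  P = {1,8}:  v_{1} + v_{8} = v_{3} + v_{7}  so sig = (2;(1,1))
  P = {2,5}:  v_{2} + v_{5} = v_{0} + v_{6}  so sig = (2;(1,1))
  P = {2,7}:  v_{2} + v_{7} = v_{3} + v_{6}  so sig = (2;(1,1))
  P = {2,8}:  v_{2} + v_{8} = v_{0} + v_{3}  so sig = (2;(1,1))
  P = {4,5}:  v_{4} + v_{5} = v_{7} + v_{8}  so sig = (2;(1,1))
  P = {4,6}:  v_{4} + v_{6} = v_{3} + v_{7}  so sig = (2;(1,1))
  P = {2,4}:  v_{2} + v_{4} = 2·v_{3}  so sig = (2;(2))
  P = {1,2}:  v_{1} + v_{2} = 2·v_{3} + 2·v_{6}  so sig = (2;(2,2))
  P = {1,4}:  v_{1} + v_{4} = 2·v_{3} + 2·v_{7}  so sig = (2;(2,2))
  P = {0,3,6}:  v_{0} + v_{3} + v_{6} = v_{2}  so sig = (3;(1))
  P = {3,6,7}:  v_{3} + v_{6} + v_{7} = v_{1}  so sig = (3;(1))
  P = {3,7,8}:  v_{3} + v_{7} + v_{8} = v_{4}  so sig = (3;(1))

Signatures (|P|; sorted positive RHS coefficients), sorted:
    (2;())
    (2;())
    (2;())
    (2;(1,1))
    (2;(1,1))
    (2;(1,1))
    (2;(1,1))
    (2;(1,1))
    (2;(1,1))
    (2;(1,1))
    (2;(1,1))
    (2;(1,1))
    (2;(2))
    (2;(2,2))
    (2;(2,2))
    (3;(1))
    (3;(1))
    (3;(1))


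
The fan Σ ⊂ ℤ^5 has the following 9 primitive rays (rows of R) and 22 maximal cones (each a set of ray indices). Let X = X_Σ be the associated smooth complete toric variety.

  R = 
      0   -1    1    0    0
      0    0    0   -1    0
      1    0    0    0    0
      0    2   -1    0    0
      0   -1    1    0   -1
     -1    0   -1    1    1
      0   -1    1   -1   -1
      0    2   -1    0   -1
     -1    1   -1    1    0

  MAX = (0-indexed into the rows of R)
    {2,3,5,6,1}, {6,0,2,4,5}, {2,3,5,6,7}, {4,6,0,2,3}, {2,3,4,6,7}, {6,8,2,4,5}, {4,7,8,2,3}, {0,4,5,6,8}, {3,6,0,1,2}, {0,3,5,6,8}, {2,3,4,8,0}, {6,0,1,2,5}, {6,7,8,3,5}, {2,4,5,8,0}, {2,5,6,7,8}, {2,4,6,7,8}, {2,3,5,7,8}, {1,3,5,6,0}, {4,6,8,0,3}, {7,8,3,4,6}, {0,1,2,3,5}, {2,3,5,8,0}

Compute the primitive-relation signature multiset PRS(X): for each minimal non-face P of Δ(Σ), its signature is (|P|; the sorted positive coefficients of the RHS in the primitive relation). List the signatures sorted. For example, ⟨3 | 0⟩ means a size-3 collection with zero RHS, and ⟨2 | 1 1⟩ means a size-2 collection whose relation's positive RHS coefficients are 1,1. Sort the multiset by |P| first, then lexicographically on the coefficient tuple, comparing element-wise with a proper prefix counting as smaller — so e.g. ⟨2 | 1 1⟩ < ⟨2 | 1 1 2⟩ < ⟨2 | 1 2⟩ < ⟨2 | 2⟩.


9 minimal non-faces of Δ(Σ) (on 9 rays):

  P = {1,4}:  v_{1} + v_{4} = v_{6}  so sig = ⟨2 | 1⟩
  P = {0,7}:  v_{0} + v_{7} = v_{3} + v_{4}  so sig = ⟨2 | 1 1⟩
  P = {1,8}:  v_{1} + v_{8} = v_{3} + v_{5} + v_{6}  so sig = ⟨2 | 1 1 1⟩
  P = {1,7}:  v_{1} + v_{7} = v_{2} + 2·v_{3} + v_{5} + 2·v_{6}  so sig = ⟨2 | 1 1 2 2⟩
  P = {3,4,5}:  v_{3} + v_{4} + v_{5} = v_{8}  so sig = ⟨3 | 1⟩
  P = {4,5,7}:  v_{4} + v_{5} + v_{7} = v_{2} + v_{6} + 2·v_{8}  so sig = ⟨3 | 1 1 2⟩
  P = {0,2,6,8}:  v_{0} + v_{2} + v_{6} + v_{8} = v_{4}  so sig = ⟨4 | 1⟩
  P = {2,3,6,8}:  v_{2} + v_{3} + v_{6} + v_{8} = v_{7}  so sig = ⟨4 | 1⟩
  P = {0,2,3,5,6}:  v_{0} + v_{2} + v_{3} + v_{5} + v_{6} = 0  so sig = ⟨5 | 0⟩

so the primitive-relation signature multiset is
[⟨2 | 1⟩, ⟨2 | 1 1⟩, ⟨2 | 1 1 1⟩, ⟨2 | 1 1 2 2⟩, ⟨3 | 1⟩, ⟨3 | 1 1 2⟩, ⟨4 | 1⟩, ⟨4 | 1⟩, ⟨5 | 0⟩]


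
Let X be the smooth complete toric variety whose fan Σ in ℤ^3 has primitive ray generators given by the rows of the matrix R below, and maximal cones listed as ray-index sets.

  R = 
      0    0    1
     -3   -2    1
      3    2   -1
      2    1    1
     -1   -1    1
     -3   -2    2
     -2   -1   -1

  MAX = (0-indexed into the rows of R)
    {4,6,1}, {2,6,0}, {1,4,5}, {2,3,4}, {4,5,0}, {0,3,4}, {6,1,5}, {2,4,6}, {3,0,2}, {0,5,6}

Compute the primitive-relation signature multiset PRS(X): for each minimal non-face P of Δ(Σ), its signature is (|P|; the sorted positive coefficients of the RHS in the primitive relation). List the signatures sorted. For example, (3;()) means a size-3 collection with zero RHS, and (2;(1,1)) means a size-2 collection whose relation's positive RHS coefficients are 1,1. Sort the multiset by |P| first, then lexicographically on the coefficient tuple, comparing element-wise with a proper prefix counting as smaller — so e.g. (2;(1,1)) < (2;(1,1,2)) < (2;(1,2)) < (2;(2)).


9 minimal non-faces of Δ(Σ) (on 7 rays):

  • {1,2}:  v_{1} + v_{2} = 0 ; sig = (2;())
  • {3,6}:  v_{3} + v_{6} = 0 ; sig = (2;())
  • {0,1}:  v_{0} + v_{1} = v_{5} ; sig = (2;(1))
  • {2,5}:  v_{2} + v_{5} = v_{0} ; sig = (2;(1))
  • {1,3}:  v_{1} + v_{3} = v_{0} + v_{4} ; sig = (2;(1,1))
  • {3,5}:  v_{3} + v_{5} = 2·v_{0} + v_{4} ; sig = (2;(1,2))
  • {0,2,4}:  v_{0} + v_{2} + v_{4} = v_{3} ; sig = (3;(1))
  • {0,4,6}:  v_{0} + v_{4} + v_{6} = v_{1} ; sig = (3;(1))
  • {4,5,6}:  v_{4} + v_{5} + v_{6} = 2·v_{1} ; sig = (3;(2))

so the primitive-relation signature multiset is
{ (2;()) ×2,  (2;(1)) ×2,  (2;(1,1)),  (2;(1,2)),  (3;(1)) ×2,  (3;(2)) }


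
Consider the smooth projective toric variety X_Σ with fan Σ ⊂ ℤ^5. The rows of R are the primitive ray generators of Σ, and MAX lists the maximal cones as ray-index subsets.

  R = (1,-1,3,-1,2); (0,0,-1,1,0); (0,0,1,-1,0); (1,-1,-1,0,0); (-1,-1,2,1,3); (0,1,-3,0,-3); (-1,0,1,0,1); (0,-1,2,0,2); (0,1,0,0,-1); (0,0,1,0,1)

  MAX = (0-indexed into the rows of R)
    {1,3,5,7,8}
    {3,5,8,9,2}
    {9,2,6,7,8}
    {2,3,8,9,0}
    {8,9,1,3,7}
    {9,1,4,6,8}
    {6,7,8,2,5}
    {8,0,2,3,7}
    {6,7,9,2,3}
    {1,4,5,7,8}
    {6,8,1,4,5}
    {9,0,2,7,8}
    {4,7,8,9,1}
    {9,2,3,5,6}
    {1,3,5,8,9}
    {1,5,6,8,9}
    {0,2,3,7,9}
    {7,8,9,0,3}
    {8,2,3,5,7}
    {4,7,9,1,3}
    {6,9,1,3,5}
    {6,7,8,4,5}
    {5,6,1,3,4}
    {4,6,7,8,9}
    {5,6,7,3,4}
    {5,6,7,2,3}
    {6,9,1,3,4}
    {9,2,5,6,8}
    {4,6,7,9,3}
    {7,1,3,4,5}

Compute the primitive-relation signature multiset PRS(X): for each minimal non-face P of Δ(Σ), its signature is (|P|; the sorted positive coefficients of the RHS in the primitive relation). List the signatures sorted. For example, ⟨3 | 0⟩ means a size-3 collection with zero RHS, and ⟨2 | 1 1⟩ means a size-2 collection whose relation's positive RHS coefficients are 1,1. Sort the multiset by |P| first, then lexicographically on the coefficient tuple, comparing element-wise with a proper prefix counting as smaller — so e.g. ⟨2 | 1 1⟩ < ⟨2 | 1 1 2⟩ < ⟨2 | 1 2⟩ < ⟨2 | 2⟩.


Δ(Σ) — 10 vertices, 12 min non-faces:

  • {1,2}:  v_{1} + v_{2} = 0  ⟹  sig = ⟨2 | 0⟩
  • {2,4}:  v_{2} + v_{4} = v_{6} + v_{7}  ⟹  sig = ⟨2 | 1 1⟩
  • {0,5}:  v_{0} + v_{5} = v_{2} + v_{3} + v_{8}  ⟹  sig = ⟨2 | 1 1 1⟩
  • {0,6}:  v_{0} + v_{6} = v_{2} + v_{7} + v_{9}  ⟹  sig = ⟨2 | 1 1 1⟩
  • {0,1}:  v_{0} + v_{1} = v_{3} + v_{7} + v_{8} + v_{9}  ⟹  sig = ⟨2 | 1 1 1 1⟩
  • {0,4}:  v_{0} + v_{4} = 2·v_{7} + v_{9}  ⟹  sig = ⟨2 | 1 2⟩
  • {3,6,8}:  v_{3} + v_{6} + v_{8} = 0  ⟹  sig = ⟨3 | 0⟩
  • {5,7,9}:  v_{5} + v_{7} + v_{9} = 0  ⟹  sig = ⟨3 | 0⟩
  • {1,6,7}:  v_{1} + v_{6} + v_{7} = v_{4}  ⟹  sig = ⟨3 | 1⟩
  • {3,4,8}:  v_{3} + v_{4} + v_{8} = v_{1} + v_{7}  ⟹  sig = ⟨3 | 1 1⟩
  • {4,5,9}:  v_{4} + v_{5} + v_{9} = v_{1} + v_{6}  ⟹  sig = ⟨3 | 1 1⟩
  • {2,3,7,8,9}:  v_{2} + v_{3} + v_{7} + v_{8} + v_{9} = v_{0}  ⟹  sig = ⟨5 | 1⟩

Hence PRS(X_Σ) =
    ⟨2 | 0⟩
    ⟨2 | 1 1⟩
    ⟨2 | 1 1 1⟩
    ⟨2 | 1 1 1⟩
    ⟨2 | 1 1 1 1⟩
    ⟨2 | 1 2⟩
    ⟨3 | 0⟩
    ⟨3 | 0⟩
    ⟨3 | 1⟩
    ⟨3 | 1 1⟩
    ⟨3 | 1 1⟩
    ⟨5 | 1⟩


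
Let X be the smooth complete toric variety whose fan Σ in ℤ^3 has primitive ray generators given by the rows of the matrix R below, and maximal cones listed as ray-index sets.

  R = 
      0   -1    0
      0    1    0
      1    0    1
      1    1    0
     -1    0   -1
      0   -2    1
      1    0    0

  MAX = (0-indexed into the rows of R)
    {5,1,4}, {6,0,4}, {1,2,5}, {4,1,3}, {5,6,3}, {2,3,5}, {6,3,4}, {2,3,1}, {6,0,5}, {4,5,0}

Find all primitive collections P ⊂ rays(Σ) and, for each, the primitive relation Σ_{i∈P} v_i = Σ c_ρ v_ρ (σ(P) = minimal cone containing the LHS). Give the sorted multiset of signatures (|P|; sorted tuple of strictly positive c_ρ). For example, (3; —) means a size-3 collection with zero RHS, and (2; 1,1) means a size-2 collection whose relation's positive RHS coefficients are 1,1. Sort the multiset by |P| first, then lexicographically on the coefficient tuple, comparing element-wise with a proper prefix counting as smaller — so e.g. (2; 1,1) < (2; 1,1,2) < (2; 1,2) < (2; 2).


|primitive collections| = 9. Relations:

  P = {0,1}:  v_{0} + v_{1} = 0  →  sig = (2; —)
  P = {2,4}:  v_{2} + v_{4} = 0  →  sig = (2; —)
  P = {0,3}:  v_{0} + v_{3} = v_{6}  →  sig = (2; 1)
  P = {1,6}:  v_{1} + v_{6} = v_{3}  →  sig = (2; 1)
  P = {0,2}:  v_{0} + v_{2} = v_{3} + v_{5}  →  sig = (2; 1,1)
  P = {2,6}:  v_{2} + v_{6} = 2·v_{3} + v_{5}  →  sig = (2; 1,2)
  P = {1,3,5}:  v_{1} + v_{3} + v_{5} = v_{2}  →  sig = (3; 1)
  P = {3,4,5}:  v_{3} + v_{4} + v_{5} = v_{0}  →  sig = (3; 1)
  P = {4,5,6}:  v_{4} + v_{5} + v_{6} = 2·v_{0}  →  sig = (3; 2)

Signatures (|P|; sorted positive RHS coefficients), sorted:
    (2; —)
    (2; —)
    (2; 1)
    (2; 1)
    (2; 1,1)
    (2; 1,2)
    (3; 1)
    (3; 1)
    (3; 2)


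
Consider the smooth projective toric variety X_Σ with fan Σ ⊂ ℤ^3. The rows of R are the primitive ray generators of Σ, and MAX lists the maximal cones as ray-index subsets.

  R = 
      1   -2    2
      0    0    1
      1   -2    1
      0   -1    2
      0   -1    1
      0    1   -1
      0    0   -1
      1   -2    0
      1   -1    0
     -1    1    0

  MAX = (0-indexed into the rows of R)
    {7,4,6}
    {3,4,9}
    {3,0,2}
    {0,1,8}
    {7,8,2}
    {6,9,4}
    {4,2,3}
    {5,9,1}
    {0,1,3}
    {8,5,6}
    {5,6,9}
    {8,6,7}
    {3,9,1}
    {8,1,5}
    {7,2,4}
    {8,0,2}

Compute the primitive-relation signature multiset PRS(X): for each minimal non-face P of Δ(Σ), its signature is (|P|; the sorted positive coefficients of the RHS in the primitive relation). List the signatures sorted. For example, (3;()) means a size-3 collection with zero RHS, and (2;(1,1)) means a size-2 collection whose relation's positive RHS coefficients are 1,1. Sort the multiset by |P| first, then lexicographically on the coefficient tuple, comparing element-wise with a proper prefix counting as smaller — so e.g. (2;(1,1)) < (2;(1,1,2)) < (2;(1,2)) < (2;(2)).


Σ has 21 primitive collections:

  • {1,6}:  v_{1} + v_{6} = 0  ⟹  sig = (2;())
  • {4,5}:  v_{4} + v_{5} = 0  ⟹  sig = (2;())
  • {8,9}:  v_{8} + v_{9} = 0  ⟹  sig = (2;())
  • {0,6}:  v_{0} + v_{6} = v_{2}  ⟹  sig = (2;(1))
  • {0,9}:  v_{0} + v_{9} = v_{3}  ⟹  sig = (2;(1))
  • {1,2}:  v_{1} + v_{2} = v_{0}  ⟹  sig = (2;(1))
  • {1,4}:  v_{1} + v_{4} = v_{3}  ⟹  sig = (2;(1))
  • {1,7}:  v_{1} + v_{7} = v_{2}  ⟹  sig = (2;(1))
  • {2,5}:  v_{2} + v_{5} = v_{8}  ⟹  sig = (2;(1))
  • {2,6}:  v_{2} + v_{6} = v_{7}  ⟹  sig = (2;(1))
  • {2,9}:  v_{2} + v_{9} = v_{4}  ⟹  sig = (2;(1))
  • {3,5}:  v_{3} + v_{5} = v_{1}  ⟹  sig = (2;(1))
  • {3,6}:  v_{3} + v_{6} = v_{4}  ⟹  sig = (2;(1))
  • {3,8}:  v_{3} + v_{8} = v_{0}  ⟹  sig = (2;(1))
  • {4,8}:  v_{4} + v_{8} = v_{2}  ⟹  sig = (2;(1))
  • {0,4}:  v_{0} + v_{4} = v_{2} + v_{3}  ⟹  sig = (2;(1,1))
  • {0,5}:  v_{0} + v_{5} = v_{1} + v_{8}  ⟹  sig = (2;(1,1))
  • {3,7}:  v_{3} + v_{7} = v_{2} + v_{4}  ⟹  sig = (2;(1,1))
  • {5,7}:  v_{5} + v_{7} = v_{6} + v_{8}  ⟹  sig = (2;(1,1))
  • {7,9}:  v_{7} + v_{9} = v_{4} + v_{6}  ⟹  sig = (2;(1,1))
  • {0,7}:  v_{0} + v_{7} = 2·v_{2}  ⟹  sig = (2;(2))

Hence PRS(X_Σ) =
    |P|=2: 21 collections, coeffs (), (), (), (1), (1), (1), (1), (1), (1), (1), (1), (1), (1), (1), (1), (1,1), (1,1), (1,1), (1,1), (1,1), (2)


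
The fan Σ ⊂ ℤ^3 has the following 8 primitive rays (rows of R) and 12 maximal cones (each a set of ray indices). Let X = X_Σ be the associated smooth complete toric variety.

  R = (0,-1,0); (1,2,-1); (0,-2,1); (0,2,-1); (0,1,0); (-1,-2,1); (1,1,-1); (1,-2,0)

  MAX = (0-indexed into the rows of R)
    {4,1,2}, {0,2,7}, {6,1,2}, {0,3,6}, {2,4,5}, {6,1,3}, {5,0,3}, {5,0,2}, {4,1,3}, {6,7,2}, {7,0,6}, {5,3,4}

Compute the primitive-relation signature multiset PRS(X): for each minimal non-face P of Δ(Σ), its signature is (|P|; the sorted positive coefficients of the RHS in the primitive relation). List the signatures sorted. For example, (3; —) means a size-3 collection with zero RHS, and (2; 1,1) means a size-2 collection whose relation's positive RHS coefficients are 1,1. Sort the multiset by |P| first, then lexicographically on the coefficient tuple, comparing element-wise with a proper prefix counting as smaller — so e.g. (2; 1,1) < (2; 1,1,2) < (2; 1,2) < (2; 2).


11 minimal non-faces of Δ(Σ) (on 8 rays):

  {0,4}:  v_{0} + v_{4} = 0  ⇒ sig = (2; —)
  {1,5}:  v_{1} + v_{5} = 0  ⇒ sig = (2; —)
  {2,3}:  v_{2} + v_{3} = 0  ⇒ sig = (2; —)
  {0,1}:  v_{0} + v_{1} = v_{6}  ⇒ sig = (2; 1)
  {4,6}:  v_{4} + v_{6} = v_{1}  ⇒ sig = (2; 1)
  {5,6}:  v_{5} + v_{6} = v_{0}  ⇒ sig = (2; 1)
  {3,7}:  v_{3} + v_{7} = v_{0} + v_{6}  ⇒ sig = (2; 1,1)
  {4,7}:  v_{4} + v_{7} = v_{2} + v_{6}  ⇒ sig = (2; 1,1)
  {1,7}:  v_{1} + v_{7} = v_{2} + 2·v_{6}  ⇒ sig = (2; 1,2)
  {5,7}:  v_{5} + v_{7} = 2·v_{0} + v_{2}  ⇒ sig = (2; 1,2)
  {0,2,6}:  v_{0} + v_{2} + v_{6} = v_{7}  ⇒ sig = (3; 1)

Signatures (|P|; sorted positive RHS coefficients), sorted:
    |P|=2: 10 collections, coeffs (), (), (), (1), (1), (1), (1,1), (1,1), (1,2), (1,2)
    |P|=3: 1 collection, coeffs (1)


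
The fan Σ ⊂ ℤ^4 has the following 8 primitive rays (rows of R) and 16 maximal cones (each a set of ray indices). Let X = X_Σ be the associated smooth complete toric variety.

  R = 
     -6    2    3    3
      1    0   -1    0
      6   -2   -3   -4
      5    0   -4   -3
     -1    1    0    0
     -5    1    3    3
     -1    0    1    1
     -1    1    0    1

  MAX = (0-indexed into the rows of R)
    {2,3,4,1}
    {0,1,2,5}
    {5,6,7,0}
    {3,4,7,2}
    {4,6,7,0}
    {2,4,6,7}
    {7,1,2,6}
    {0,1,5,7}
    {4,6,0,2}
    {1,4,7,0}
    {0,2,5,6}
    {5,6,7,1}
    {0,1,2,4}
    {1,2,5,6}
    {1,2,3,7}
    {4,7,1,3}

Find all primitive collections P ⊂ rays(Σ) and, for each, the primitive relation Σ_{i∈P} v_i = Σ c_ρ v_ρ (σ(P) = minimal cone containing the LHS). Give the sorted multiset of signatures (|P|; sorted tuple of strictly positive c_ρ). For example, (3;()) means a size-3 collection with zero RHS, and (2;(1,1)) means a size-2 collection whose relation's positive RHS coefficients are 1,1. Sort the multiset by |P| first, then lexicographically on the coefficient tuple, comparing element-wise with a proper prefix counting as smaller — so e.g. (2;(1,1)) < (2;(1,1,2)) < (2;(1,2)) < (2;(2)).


The 9 primitive collections of Σ (r=8, n=4):

  P={4,5}:  v_{4} + v_{5} = v_{0} ; sig = (2;(1))
  P={3,5}:  v_{3} + v_{5} = v_{1} + v_{4} ; sig = (2;(1,1))
  P={0,3}:  v_{0} + v_{3} = v_{1} + 2·v_{4} ; sig = (2;(1,2))
  P={3,6}:  v_{3} + v_{6} = v_{2} + 2·v_{7} ; sig = (2;(1,2))
  P={2,5,7}:  v_{2} + v_{5} + v_{7} = 0 ; sig = (3;())
  P={0,2,7}:  v_{0} + v_{2} + v_{7} = v_{4} ; sig = (3;(1))
  P={1,4,6}:  v_{1} + v_{4} + v_{6} = v_{7} ; sig = (3;(1))
  P={0,1,6}:  v_{0} + v_{1} + v_{6} = v_{5} + v_{7} ; sig = (3;(1,1))
  P={1,2,4,7}:  v_{1} + v_{2} + v_{4} + v_{7} = v_{3} ; sig = (4;(1))

Hence PRS(X_Σ) =
[(2;(1)), (2;(1,1)), (2;(1,2)), (2;(1,2)), (3;()), (3;(1)), (3;(1)), (3;(1,1)), (4;(1))]
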